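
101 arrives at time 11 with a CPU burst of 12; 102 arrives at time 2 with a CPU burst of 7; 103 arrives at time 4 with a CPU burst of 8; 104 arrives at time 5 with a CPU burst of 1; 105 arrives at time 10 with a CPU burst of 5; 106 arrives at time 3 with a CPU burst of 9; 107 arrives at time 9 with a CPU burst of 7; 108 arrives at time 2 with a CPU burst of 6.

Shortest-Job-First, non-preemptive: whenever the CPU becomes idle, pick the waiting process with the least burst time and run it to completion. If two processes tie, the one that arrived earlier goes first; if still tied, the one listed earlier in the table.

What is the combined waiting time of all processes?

119

Timeline: | idle 0-2 | 108 2-8 | 104 8-9 | 102 9-16 | 105 16-21 | 107 21-28 | 103 28-36 | 106 36-45 | 101 45-57 |
Completion: 101=57  102=16  103=36  104=9  105=21  106=45  107=28  108=8
Turnaround (C−A): 101=46  102=14  103=32  104=4  105=11  106=42  107=19  108=6
Waiting = turnaround − burst: 101=34, 102=7, 103=24, 104=3, 105=6, 106=33, 107=12, 108=0
Total waiting = 34 + 7 + 24 + 3 + 6 + 33 + 12 + 0 = 119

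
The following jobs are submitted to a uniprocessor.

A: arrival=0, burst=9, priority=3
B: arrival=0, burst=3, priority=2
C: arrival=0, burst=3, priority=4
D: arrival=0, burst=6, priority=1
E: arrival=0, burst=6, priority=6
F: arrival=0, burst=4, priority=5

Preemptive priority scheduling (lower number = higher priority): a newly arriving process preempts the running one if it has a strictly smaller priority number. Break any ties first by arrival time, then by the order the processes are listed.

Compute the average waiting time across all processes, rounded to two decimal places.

Timeline: | D 0-6 | B 6-9 | A 9-18 | C 18-21 | F 21-25 | E 25-31 |
Completion: A=18  B=9  C=21  D=6  E=31  F=25
Waiting times: A=9, B=6, C=18, D=0, E=25, F=21
Average waiting = (9+6+18+0+25+21) / 6 = 79/6 = 13.17

13.17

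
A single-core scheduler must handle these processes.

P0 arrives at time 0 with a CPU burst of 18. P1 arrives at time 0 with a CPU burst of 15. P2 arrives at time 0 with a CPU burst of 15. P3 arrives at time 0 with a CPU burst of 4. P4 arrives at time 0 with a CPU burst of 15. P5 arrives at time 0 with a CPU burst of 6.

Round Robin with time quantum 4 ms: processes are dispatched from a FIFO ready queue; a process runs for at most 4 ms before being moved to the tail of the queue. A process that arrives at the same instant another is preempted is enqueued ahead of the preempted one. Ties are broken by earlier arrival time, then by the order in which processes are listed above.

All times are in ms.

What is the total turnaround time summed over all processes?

335

Schedule: | P0 0-4 | P1 4-8 | P2 8-12 | P3 12-16 | P4 16-20 | P5 20-24 | P0 24-28 | P1 28-32 | P2 32-36 | P4 36-40 | P5 40-42 | P0 42-46 | P1 46-50 | P2 50-54 | P4 54-58 | P0 58-62 | P1 62-65 | P2 65-68 | P4 68-71 | P0 71-73 |
Completion: P0=73  P1=65  P2=68  P3=16  P4=71  P5=42
Turnaround = completion − arrival: P0=73, P1=65, P2=68, P3=16, P4=71, P5=42
Total turnaround = 73 + 65 + 68 + 16 + 71 + 42 = 335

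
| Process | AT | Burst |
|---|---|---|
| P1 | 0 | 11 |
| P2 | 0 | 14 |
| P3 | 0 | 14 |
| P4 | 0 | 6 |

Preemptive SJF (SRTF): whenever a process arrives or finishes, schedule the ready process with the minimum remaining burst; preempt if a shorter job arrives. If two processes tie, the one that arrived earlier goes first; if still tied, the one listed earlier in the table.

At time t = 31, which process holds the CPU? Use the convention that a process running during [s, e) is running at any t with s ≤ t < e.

P3

Timeline: | P4 0-6 | P1 6-17 | P2 17-31 | P3 31-45 |
Completion: P1=17  P2=31  P3=45  P4=6
Turnaround (C−A): P1=17  P2=31  P3=45  P4=6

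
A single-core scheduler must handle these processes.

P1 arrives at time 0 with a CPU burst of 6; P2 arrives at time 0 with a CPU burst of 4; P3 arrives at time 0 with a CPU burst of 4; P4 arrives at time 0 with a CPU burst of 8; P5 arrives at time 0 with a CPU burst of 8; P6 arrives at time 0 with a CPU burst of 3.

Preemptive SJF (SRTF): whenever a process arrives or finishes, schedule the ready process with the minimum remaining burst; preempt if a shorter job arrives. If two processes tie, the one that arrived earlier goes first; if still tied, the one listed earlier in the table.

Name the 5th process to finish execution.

Gantt: | P6 0-3 | P2 3-7 | P3 7-11 | P1 11-17 | P4 17-25 | P5 25-33 |
Completion: P1=17  P2=7  P3=11  P4=25  P5=33  P6=3
Turnaround (C−A): P1=17  P2=7  P3=11  P4=25  P5=33  P6=3
Finish order: P6 → P2 → P3 → P1 → P4 → P5

P4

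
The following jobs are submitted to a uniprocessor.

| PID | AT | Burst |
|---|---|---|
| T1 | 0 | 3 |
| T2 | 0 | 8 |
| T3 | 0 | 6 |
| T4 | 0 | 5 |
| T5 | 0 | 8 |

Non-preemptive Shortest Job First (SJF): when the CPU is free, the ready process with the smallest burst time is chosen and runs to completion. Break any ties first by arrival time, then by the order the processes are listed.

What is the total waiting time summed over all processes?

Schedule: | T1 0-3 | T4 3-8 | T3 8-14 | T2 14-22 | T5 22-30 |
Completion: T1=3  T2=22  T3=14  T4=8  T5=30
Turnaround (C−A): T1=3  T2=22  T3=14  T4=8  T5=30
Waiting = turnaround − burst: T1=0, T2=14, T3=8, T4=3, T5=22
Total waiting = 0 + 14 + 8 + 3 + 22 = 47

47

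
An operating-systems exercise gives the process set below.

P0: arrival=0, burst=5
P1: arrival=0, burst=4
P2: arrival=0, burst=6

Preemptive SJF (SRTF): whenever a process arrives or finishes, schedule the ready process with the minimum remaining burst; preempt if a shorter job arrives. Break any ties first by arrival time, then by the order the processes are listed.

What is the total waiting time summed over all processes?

13

Gantt: | P1 0-4 | P0 4-9 | P2 9-15 |
Completion: P0=9  P1=4  P2=15
Waiting = turnaround − burst: P0=4, P1=0, P2=9
Total waiting = 4 + 0 + 9 = 13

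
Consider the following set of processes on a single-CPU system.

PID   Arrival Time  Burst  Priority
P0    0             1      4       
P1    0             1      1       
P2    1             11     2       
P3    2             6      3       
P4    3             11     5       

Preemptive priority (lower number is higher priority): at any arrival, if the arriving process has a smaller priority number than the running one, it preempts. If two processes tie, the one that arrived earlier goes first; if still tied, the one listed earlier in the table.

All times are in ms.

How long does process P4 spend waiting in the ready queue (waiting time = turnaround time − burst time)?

Schedule: | P1 0-1 | P2 1-12 | P3 12-18 | P0 18-19 | P4 19-30 |
Completion: P0=19  P1=1  P2=12  P3=18  P4=30
Turnaround (C−A): P0=19  P1=1  P2=11  P3=16  P4=27
Waiting(P4) = turnaround − burst = 27 − 11 = 16

16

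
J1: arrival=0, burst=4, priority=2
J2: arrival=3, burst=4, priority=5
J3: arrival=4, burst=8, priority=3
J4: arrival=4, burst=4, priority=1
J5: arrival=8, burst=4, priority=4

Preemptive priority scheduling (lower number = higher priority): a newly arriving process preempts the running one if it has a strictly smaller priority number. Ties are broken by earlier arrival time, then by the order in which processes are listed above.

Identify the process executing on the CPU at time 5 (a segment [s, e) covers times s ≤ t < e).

Schedule: | J1 0-4 | J4 4-8 | J3 8-16 | J5 16-20 | J2 20-24 |
Completion: J1=4  J2=24  J3=16  J4=8  J5=20

J4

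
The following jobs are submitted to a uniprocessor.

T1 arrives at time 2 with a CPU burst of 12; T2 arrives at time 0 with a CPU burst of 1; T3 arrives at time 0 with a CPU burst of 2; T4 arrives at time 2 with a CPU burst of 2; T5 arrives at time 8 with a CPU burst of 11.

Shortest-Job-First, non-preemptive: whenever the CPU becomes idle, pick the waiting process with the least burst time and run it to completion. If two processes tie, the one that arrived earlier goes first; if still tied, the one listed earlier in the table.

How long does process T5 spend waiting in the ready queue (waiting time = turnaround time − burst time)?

Gantt: | T2 0-1 | T3 1-3 | T4 3-5 | T1 5-17 | T5 17-28 |
Completion: T1=17  T2=1  T3=3  T4=5  T5=28
Turnaround (C−A): T1=15  T2=1  T3=3  T4=3  T5=20
Waiting(T5) = turnaround − burst = 20 − 11 = 9

9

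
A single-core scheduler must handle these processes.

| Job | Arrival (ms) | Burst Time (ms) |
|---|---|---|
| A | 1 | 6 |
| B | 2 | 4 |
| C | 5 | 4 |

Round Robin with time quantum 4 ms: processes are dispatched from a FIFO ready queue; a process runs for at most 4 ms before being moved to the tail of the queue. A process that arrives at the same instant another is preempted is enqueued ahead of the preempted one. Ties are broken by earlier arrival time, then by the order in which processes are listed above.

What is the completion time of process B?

Gantt: | idle 0-1 | A 1-5 | B 5-9 | C 9-13 | A 13-15 |
Completion: A=15  B=9  C=13
Turnaround (C−A): A=14  B=7  C=8

9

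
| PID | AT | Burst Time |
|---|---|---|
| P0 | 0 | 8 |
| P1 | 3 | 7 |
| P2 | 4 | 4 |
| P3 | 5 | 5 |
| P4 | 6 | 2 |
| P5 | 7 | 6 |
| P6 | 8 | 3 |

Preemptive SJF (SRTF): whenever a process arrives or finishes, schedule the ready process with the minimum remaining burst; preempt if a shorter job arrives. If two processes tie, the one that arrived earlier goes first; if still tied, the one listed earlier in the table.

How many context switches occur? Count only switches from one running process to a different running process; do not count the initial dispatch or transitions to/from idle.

Timeline: | P0 0-8 | P4 8-10 | P6 10-13 | P2 13-17 | P3 17-22 | P5 22-28 | P1 28-35 |
Completion: P0=8  P1=35  P2=17  P3=22  P4=10  P5=28  P6=13

6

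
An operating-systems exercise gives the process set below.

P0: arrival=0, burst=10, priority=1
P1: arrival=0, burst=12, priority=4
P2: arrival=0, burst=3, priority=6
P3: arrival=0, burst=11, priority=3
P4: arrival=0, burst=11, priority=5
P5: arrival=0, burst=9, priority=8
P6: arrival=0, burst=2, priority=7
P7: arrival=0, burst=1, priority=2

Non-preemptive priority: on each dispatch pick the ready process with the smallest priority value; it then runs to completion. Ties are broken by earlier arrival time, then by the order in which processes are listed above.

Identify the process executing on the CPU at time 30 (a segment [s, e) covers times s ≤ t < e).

P1

Gantt: | P0 0-10 | P7 10-11 | P3 11-22 | P1 22-34 | P4 34-45 | P2 45-48 | P6 48-50 | P5 50-59 |
Completion: P0=10  P1=34  P2=48  P3=22  P4=45  P5=59  P6=50  P7=11
Turnaround (C−A): P0=10  P1=34  P2=48  P3=22  P4=45  P5=59  P6=50  P7=11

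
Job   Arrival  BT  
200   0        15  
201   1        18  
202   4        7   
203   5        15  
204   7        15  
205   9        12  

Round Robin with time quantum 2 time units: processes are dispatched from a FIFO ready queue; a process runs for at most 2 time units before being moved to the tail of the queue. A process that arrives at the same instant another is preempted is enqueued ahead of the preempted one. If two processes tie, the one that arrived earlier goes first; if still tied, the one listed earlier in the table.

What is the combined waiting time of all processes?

Timeline: | 200 0-2 | 201 2-4 | 200 4-6 | 202 6-8 | 201 8-10 | 203 10-12 | 200 12-14 | 204 14-16 | 202 16-18 | 205 18-20 | 201 20-22 | 203 22-24 | 200 24-26 | 204 26-28 | 202 28-30 | 205 30-32 | 201 32-34 | 203 34-36 | 200 36-38 | 204 38-40 | 202 40-41 | 205 41-43 | 201 43-45 | 203 45-47 | 200 47-49 | 204 49-51 | 205 51-53 | 201 53-55 | 203 55-57 | 200 57-59 | 204 59-61 | 205 61-63 | 201 63-65 | 203 65-67 | 200 67-68 | 204 68-70 | 205 70-72 | 201 72-74 | 203 74-76 | 204 76-78 | 201 78-80 | 203 80-81 | 204 81-82 |
Completion: 200=68  201=80  202=41  203=81  204=82  205=72
Turnaround (C−A): 200=68  201=79  202=37  203=76  204=75  205=63
Waiting = turnaround − burst: 200=53, 201=61, 202=30, 203=61, 204=60, 205=51
Total waiting = 53 + 61 + 30 + 61 + 60 + 51 = 316

316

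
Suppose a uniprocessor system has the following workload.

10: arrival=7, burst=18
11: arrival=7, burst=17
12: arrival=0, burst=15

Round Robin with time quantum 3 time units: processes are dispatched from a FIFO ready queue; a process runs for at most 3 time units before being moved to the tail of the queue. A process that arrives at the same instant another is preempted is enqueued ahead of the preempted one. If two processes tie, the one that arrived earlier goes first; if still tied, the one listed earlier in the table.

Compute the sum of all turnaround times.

111

Timeline: | 12 0-9 | 10 9-12 | 11 12-15 | 12 15-18 | 10 18-21 | 11 21-24 | 12 24-27 | 10 27-30 | 11 30-33 | 10 33-36 | 11 36-39 | 10 39-42 | 11 42-45 | 10 45-48 | 11 48-50 |
Completion: 10=48  11=50  12=27
Turnaround = completion − arrival: 10=41, 11=43, 12=27
Total turnaround = 41 + 43 + 27 = 111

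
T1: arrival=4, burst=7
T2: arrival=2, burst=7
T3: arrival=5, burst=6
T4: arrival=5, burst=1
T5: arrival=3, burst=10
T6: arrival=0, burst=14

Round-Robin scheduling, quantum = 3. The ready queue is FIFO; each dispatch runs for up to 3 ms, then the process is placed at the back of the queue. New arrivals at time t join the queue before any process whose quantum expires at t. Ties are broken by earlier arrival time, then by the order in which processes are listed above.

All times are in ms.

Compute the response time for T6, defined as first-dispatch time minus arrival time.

Timeline: | T6 0-3 | T2 3-6 | T5 6-9 | T6 9-12 | T1 12-15 | T3 15-18 | T4 18-19 | T2 19-22 | T5 22-25 | T6 25-28 | T1 28-31 | T3 31-34 | T2 34-35 | T5 35-38 | T6 38-41 | T1 41-42 | T5 42-43 | T6 43-45 |
Completion: T1=42  T2=35  T3=34  T4=19  T5=43  T6=45
Turnaround (C−A): T1=38  T2=33  T3=29  T4=14  T5=40  T6=45
Response(T6) = first start − arrival = 0 − 0 = 0

0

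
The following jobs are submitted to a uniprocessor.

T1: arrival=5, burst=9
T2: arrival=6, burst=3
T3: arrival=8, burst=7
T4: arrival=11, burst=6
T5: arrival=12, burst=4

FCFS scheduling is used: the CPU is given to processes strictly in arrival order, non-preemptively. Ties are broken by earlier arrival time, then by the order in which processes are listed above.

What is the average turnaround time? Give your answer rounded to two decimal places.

Schedule: | idle 0-5 | T1 5-14 | T2 14-17 | T3 17-24 | T4 24-30 | T5 30-34 |
Completion: T1=14  T2=17  T3=24  T4=30  T5=34
Turnaround times: T1=9, T2=11, T3=16, T4=19, T5=22
Average turnaround = (9+11+16+19+22) / 5 = 77/5 = 15.40

15.40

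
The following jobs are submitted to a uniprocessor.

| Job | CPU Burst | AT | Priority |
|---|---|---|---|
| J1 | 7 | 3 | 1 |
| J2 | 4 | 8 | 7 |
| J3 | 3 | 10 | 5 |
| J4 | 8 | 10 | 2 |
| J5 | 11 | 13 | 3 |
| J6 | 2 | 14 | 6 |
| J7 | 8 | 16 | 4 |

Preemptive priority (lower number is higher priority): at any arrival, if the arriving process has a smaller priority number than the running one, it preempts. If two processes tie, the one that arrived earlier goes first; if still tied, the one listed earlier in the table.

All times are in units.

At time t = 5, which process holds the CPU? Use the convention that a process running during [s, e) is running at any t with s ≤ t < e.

J1

Gantt: | idle 0-3 | J1 3-10 | J4 10-18 | J5 18-29 | J7 29-37 | J3 37-40 | J6 40-42 | J2 42-46 |
Completion: J1=10  J2=46  J3=40  J4=18  J5=29  J6=42  J7=37
Turnaround (C−A): J1=7  J2=38  J3=30  J4=8  J5=16  J6=28  J7=21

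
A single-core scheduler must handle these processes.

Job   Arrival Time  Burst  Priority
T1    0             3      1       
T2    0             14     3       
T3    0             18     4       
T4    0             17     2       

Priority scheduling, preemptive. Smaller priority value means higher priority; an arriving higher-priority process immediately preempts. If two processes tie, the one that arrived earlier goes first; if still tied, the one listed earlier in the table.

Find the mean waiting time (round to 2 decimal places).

Gantt: | T1 0-3 | T4 3-20 | T2 20-34 | T3 34-52 |
Completion: T1=3  T2=34  T3=52  T4=20
Turnaround (C−A): T1=3  T2=34  T3=52  T4=20
Waiting times: T1=0, T2=20, T3=34, T4=3
Average waiting = (0+20+34+3) / 4 = 57/4 = 14.25

14.25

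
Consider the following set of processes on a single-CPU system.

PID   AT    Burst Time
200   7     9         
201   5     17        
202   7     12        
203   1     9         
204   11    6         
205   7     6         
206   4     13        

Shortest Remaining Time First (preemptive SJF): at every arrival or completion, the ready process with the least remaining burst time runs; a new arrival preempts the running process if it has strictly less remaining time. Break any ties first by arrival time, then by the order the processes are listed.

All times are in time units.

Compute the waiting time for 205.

Timeline: | idle 0-1 | 203 1-10 | 205 10-16 | 204 16-22 | 200 22-31 | 202 31-43 | 206 43-56 | 201 56-73 |
Completion: 200=31  201=73  202=43  203=10  204=22  205=16  206=56
Turnaround (C−A): 200=24  201=68  202=36  203=9  204=11  205=9  206=52
Waiting(205) = turnaround − burst = 9 − 6 = 3

3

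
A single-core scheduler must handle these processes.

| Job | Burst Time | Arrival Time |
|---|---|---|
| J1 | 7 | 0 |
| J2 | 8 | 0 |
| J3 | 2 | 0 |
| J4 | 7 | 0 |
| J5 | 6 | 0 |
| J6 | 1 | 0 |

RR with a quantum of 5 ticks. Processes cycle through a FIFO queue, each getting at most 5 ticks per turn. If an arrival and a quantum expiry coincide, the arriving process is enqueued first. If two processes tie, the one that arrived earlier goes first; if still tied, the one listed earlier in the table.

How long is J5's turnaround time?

Timeline: | J1 0-5 | J2 5-10 | J3 10-12 | J4 12-17 | J5 17-22 | J6 22-23 | J1 23-25 | J2 25-28 | J4 28-30 | J5 30-31 |
Completion: J1=25  J2=28  J3=12  J4=30  J5=31  J6=23
Turnaround (C−A): J1=25  J2=28  J3=12  J4=30  J5=31  J6=23
Turnaround(J5) = completion − arrival = 31 − 0 = 31

31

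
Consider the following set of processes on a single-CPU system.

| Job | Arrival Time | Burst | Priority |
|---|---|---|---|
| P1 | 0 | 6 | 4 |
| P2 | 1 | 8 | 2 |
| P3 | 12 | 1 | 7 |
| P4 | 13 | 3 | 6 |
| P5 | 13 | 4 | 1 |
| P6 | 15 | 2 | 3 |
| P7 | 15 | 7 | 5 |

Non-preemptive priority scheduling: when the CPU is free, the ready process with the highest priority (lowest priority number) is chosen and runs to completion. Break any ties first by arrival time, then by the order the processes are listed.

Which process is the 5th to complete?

Gantt: | P1 0-6 | P2 6-14 | P5 14-18 | P6 18-20 | P7 20-27 | P4 27-30 | P3 30-31 |
Completion: P1=6  P2=14  P3=31  P4=30  P5=18  P6=20  P7=27
Turnaround (C−A): P1=6  P2=13  P3=19  P4=17  P5=5  P6=5  P7=12
Finish order: P1 → P2 → P5 → P6 → P7 → P4 → P3

P7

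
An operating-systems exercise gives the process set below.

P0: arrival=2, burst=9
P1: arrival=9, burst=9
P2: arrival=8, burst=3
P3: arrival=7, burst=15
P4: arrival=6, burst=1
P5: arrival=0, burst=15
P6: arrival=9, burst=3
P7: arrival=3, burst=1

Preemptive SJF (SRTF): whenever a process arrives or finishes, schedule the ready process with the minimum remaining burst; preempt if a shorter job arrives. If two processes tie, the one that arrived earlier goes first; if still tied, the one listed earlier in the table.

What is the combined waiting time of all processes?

80

Gantt: | P5 0-2 | P0 2-3 | P7 3-4 | P0 4-6 | P4 6-7 | P0 7-8 | P2 8-11 | P6 11-14 | P0 14-19 | P1 19-28 | P5 28-41 | P3 41-56 |
Completion: P0=19  P1=28  P2=11  P3=56  P4=7  P5=41  P6=14  P7=4
Waiting = turnaround − burst: P0=8, P1=10, P2=0, P3=34, P4=0, P5=26, P6=2, P7=0
Total waiting = 8 + 10 + 0 + 34 + 0 + 26 + 2 + 0 = 80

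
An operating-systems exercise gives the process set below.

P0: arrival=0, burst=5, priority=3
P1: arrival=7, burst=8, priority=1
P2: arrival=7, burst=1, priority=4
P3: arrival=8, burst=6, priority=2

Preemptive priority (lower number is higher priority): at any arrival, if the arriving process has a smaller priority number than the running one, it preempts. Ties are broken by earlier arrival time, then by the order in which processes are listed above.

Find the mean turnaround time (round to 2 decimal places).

Gantt: | P0 0-5 | idle 5-7 | P1 7-15 | P3 15-21 | P2 21-22 |
Completion: P0=5  P1=15  P2=22  P3=21
Turnaround (C−A): P0=5  P1=8  P2=15  P3=13
Turnaround times: P0=5, P1=8, P2=15, P3=13
Average turnaround = (5+8+15+13) / 4 = 41/4 = 10.25

10.25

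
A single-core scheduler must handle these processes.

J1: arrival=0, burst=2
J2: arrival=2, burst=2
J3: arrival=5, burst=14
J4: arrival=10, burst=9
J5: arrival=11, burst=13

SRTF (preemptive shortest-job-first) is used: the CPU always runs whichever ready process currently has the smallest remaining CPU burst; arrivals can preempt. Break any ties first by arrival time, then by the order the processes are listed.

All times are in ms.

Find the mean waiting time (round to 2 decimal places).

Gantt: | J1 0-2 | J2 2-4 | idle 4-5 | J3 5-19 | J4 19-28 | J5 28-41 |
Completion: J1=2  J2=4  J3=19  J4=28  J5=41
Waiting times: J1=0, J2=0, J3=0, J4=9, J5=17
Average waiting = (0+0+0+9+17) / 5 = 26/5 = 5.20

5.20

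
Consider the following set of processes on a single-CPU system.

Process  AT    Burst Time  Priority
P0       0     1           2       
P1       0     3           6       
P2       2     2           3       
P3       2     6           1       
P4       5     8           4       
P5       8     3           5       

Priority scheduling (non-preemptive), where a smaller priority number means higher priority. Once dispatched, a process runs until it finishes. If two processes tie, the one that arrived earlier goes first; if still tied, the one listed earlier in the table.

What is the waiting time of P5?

12

Timeline: | P0 0-1 | P1 1-4 | P3 4-10 | P2 10-12 | P4 12-20 | P5 20-23 |
Completion: P0=1  P1=4  P2=12  P3=10  P4=20  P5=23
Turnaround (C−A): P0=1  P1=4  P2=10  P3=8  P4=15  P5=15
Waiting(P5) = turnaround − burst = 15 − 3 = 12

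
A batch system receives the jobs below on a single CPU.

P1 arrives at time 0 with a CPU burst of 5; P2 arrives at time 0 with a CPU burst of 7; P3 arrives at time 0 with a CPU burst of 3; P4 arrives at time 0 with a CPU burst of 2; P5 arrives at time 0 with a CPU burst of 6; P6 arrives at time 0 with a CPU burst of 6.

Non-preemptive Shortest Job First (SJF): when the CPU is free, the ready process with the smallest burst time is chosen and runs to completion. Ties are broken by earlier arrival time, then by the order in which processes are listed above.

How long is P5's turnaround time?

Timeline: | P4 0-2 | P3 2-5 | P1 5-10 | P5 10-16 | P6 16-22 | P2 22-29 |
Completion: P1=10  P2=29  P3=5  P4=2  P5=16  P6=22
Turnaround (C−A): P1=10  P2=29  P3=5  P4=2  P5=16  P6=22
Turnaround(P5) = completion − arrival = 16 − 0 = 16

16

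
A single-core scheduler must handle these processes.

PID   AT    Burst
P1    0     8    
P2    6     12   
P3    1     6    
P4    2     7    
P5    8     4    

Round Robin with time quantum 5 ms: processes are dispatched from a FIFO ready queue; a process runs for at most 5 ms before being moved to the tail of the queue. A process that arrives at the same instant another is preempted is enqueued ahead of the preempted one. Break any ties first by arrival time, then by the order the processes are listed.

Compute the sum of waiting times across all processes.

Timeline: | P1 0-5 | P3 5-10 | P4 10-15 | P1 15-18 | P2 18-23 | P5 23-27 | P3 27-28 | P4 28-30 | P2 30-37 |
Completion: P1=18  P2=37  P3=28  P4=30  P5=27
Turnaround (C−A): P1=18  P2=31  P3=27  P4=28  P5=19
Waiting = turnaround − burst: P1=10, P2=19, P3=21, P4=21, P5=15
Total waiting = 10 + 19 + 21 + 21 + 15 = 86

86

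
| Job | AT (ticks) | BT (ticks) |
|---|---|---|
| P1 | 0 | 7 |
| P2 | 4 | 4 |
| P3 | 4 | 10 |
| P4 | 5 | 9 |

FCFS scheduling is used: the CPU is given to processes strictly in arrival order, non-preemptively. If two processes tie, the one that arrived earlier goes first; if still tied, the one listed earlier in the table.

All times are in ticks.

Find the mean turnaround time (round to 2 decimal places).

14.00

Timeline: | P1 0-7 | P2 7-11 | P3 11-21 | P4 21-30 |
Completion: P1=7  P2=11  P3=21  P4=30
Turnaround (C−A): P1=7  P2=7  P3=17  P4=25
Turnaround times: P1=7, P2=7, P3=17, P4=25
Average turnaround = (7+7+17+25) / 4 = 56/4 = 14.00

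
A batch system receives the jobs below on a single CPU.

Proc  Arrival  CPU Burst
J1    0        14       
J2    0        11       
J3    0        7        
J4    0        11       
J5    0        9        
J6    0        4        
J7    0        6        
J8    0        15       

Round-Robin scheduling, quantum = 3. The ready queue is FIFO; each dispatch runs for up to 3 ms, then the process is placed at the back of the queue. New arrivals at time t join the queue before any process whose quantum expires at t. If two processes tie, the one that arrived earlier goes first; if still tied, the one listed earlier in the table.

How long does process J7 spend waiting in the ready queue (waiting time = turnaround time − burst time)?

Schedule: | J1 0-3 | J2 3-6 | J3 6-9 | J4 9-12 | J5 12-15 | J6 15-18 | J7 18-21 | J8 21-24 | J1 24-27 | J2 27-30 | J3 30-33 | J4 33-36 | J5 36-39 | J6 39-40 | J7 40-43 | J8 43-46 | J1 46-49 | J2 49-52 | J3 52-53 | J4 53-56 | J5 56-59 | J8 59-62 | J1 62-65 | J2 65-67 | J4 67-69 | J8 69-72 | J1 72-74 | J8 74-77 |
Completion: J1=74  J2=67  J3=53  J4=69  J5=59  J6=40  J7=43  J8=77
Turnaround (C−A): J1=74  J2=67  J3=53  J4=69  J5=59  J6=40  J7=43  J8=77
Waiting(J7) = turnaround − burst = 43 − 6 = 37

37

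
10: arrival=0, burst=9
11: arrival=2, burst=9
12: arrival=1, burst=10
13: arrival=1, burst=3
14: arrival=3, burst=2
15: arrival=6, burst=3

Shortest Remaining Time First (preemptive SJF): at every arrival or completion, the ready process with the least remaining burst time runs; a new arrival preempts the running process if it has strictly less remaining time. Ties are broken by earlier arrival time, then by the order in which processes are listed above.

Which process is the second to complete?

14

Gantt: | 10 0-1 | 13 1-4 | 14 4-6 | 15 6-9 | 10 9-17 | 11 17-26 | 12 26-36 |
Completion: 10=17  11=26  12=36  13=4  14=6  15=9
Finish order: 13 → 14 → 15 → 10 → 11 → 12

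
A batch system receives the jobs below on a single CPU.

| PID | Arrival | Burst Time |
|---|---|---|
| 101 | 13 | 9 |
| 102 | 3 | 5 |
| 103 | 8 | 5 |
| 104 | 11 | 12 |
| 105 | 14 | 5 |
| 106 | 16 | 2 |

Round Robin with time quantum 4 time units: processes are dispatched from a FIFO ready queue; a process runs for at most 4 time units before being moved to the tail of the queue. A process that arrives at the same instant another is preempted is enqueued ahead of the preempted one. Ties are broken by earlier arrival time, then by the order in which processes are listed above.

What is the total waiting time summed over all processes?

66

Schedule: | idle 0-3 | 102 3-8 | 103 8-12 | 104 12-16 | 103 16-17 | 101 17-21 | 105 21-25 | 106 25-27 | 104 27-31 | 101 31-35 | 105 35-36 | 104 36-40 | 101 40-41 |
Completion: 101=41  102=8  103=17  104=40  105=36  106=27
Turnaround (C−A): 101=28  102=5  103=9  104=29  105=22  106=11
Waiting = turnaround − burst: 101=19, 102=0, 103=4, 104=17, 105=17, 106=9
Total waiting = 19 + 0 + 4 + 17 + 17 + 9 = 66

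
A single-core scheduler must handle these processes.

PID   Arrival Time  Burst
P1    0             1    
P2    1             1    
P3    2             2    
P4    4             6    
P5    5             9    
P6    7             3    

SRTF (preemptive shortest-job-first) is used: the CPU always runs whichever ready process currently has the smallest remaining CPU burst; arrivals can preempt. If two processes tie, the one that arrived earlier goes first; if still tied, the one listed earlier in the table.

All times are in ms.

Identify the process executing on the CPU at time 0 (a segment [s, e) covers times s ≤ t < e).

Schedule: | P1 0-1 | P2 1-2 | P3 2-4 | P4 4-10 | P6 10-13 | P5 13-22 |
Completion: P1=1  P2=2  P3=4  P4=10  P5=22  P6=13

P1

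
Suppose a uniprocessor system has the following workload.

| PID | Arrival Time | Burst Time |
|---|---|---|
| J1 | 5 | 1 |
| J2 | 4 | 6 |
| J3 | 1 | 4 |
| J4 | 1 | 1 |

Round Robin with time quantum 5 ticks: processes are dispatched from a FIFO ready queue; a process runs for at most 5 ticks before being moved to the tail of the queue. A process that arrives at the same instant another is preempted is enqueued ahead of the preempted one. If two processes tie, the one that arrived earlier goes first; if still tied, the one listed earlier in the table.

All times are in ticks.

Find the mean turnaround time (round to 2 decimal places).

Schedule: | idle 0-1 | J3 1-5 | J4 5-6 | J2 6-11 | J1 11-12 | J2 12-13 |
Completion: J1=12  J2=13  J3=5  J4=6
Turnaround (C−A): J1=7  J2=9  J3=4  J4=5
Turnaround times: J1=7, J2=9, J3=4, J4=5
Average turnaround = (7+9+4+5) / 4 = 25/4 = 6.25

6.25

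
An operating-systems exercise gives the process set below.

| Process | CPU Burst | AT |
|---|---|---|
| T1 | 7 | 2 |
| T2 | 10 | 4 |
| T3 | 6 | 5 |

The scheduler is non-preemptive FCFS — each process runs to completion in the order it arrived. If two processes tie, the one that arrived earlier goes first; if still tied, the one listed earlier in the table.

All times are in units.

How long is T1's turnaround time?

7

Gantt: | idle 0-2 | T1 2-9 | T2 9-19 | T3 19-25 |
Completion: T1=9  T2=19  T3=25
Turnaround(T1) = completion − arrival = 9 − 2 = 7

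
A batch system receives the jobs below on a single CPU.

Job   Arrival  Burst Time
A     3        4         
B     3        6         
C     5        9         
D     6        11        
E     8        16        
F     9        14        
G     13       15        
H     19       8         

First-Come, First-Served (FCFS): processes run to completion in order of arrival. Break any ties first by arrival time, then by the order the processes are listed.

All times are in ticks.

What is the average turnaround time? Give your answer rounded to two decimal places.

35.63

Gantt: | idle 0-3 | A 3-7 | B 7-13 | C 13-22 | D 22-33 | E 33-49 | F 49-63 | G 63-78 | H 78-86 |
Completion: A=7  B=13  C=22  D=33  E=49  F=63  G=78  H=86
Turnaround times: A=4, B=10, C=17, D=27, E=41, F=54, G=65, H=67
Average turnaround = (4+10+17+27+41+54+65+67) / 8 = 285/8 = 35.63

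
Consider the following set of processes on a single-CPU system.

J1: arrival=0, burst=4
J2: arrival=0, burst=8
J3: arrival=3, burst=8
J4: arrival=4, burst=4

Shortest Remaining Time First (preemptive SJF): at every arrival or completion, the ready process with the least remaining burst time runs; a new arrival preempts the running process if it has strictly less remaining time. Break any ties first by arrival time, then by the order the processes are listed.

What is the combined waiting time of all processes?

Gantt: | J1 0-4 | J4 4-8 | J2 8-16 | J3 16-24 |
Completion: J1=4  J2=16  J3=24  J4=8
Turnaround (C−A): J1=4  J2=16  J3=21  J4=4
Waiting = turnaround − burst: J1=0, J2=8, J3=13, J4=0
Total waiting = 0 + 8 + 13 + 0 = 21

21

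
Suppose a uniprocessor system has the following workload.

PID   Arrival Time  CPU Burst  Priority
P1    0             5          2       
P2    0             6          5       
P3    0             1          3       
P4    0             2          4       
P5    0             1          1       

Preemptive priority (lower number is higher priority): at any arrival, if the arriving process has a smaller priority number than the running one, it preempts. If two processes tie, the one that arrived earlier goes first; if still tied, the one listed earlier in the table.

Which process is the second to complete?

Schedule: | P5 0-1 | P1 1-6 | P3 6-7 | P4 7-9 | P2 9-15 |
Completion: P1=6  P2=15  P3=7  P4=9  P5=1
Turnaround (C−A): P1=6  P2=15  P3=7  P4=9  P5=1
Finish order: P5 → P1 → P3 → P4 → P2

P1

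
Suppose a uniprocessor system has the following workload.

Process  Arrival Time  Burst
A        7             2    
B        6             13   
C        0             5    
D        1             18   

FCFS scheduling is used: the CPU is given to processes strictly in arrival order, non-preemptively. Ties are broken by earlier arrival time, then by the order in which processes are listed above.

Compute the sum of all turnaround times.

Schedule: | C 0-5 | D 5-23 | B 23-36 | A 36-38 |
Completion: A=38  B=36  C=5  D=23
Turnaround = completion − arrival: A=31, B=30, C=5, D=22
Total turnaround = 31 + 30 + 5 + 22 = 88

88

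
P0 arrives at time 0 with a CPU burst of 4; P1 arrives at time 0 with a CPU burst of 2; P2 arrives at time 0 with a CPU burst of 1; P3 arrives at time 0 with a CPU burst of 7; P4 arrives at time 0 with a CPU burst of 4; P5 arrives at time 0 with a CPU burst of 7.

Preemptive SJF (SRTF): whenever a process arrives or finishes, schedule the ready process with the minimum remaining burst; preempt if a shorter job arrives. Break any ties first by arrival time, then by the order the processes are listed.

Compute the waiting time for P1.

Schedule: | P2 0-1 | P1 1-3 | P0 3-7 | P4 7-11 | P3 11-18 | P5 18-25 |
Completion: P0=7  P1=3  P2=1  P3=18  P4=11  P5=25
Turnaround (C−A): P0=7  P1=3  P2=1  P3=18  P4=11  P5=25
Waiting(P1) = turnaround − burst = 3 − 2 = 1

1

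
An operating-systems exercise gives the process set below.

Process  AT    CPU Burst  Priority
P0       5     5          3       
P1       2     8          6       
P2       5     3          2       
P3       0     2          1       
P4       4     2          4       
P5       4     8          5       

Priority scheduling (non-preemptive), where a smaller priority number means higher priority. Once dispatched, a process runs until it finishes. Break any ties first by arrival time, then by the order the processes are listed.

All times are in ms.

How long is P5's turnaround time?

Schedule: | P3 0-2 | P1 2-10 | P2 10-13 | P0 13-18 | P4 18-20 | P5 20-28 |
Completion: P0=18  P1=10  P2=13  P3=2  P4=20  P5=28
Turnaround (C−A): P0=13  P1=8  P2=8  P3=2  P4=16  P5=24
Turnaround(P5) = completion − arrival = 28 − 4 = 24

24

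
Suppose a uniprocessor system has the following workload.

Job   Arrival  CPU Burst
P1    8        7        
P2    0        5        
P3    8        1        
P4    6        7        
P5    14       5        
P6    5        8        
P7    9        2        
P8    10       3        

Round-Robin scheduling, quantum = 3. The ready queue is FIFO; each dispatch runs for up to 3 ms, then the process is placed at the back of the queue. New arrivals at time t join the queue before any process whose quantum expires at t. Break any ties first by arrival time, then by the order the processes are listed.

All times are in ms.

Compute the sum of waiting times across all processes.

109

Schedule: | P2 0-5 | P6 5-8 | P4 8-11 | P1 11-14 | P3 14-15 | P6 15-18 | P7 18-20 | P8 20-23 | P4 23-26 | P5 26-29 | P1 29-32 | P6 32-34 | P4 34-35 | P5 35-37 | P1 37-38 |
Completion: P1=38  P2=5  P3=15  P4=35  P5=37  P6=34  P7=20  P8=23
Turnaround (C−A): P1=30  P2=5  P3=7  P4=29  P5=23  P6=29  P7=11  P8=13
Waiting = turnaround − burst: P1=23, P2=0, P3=6, P4=22, P5=18, P6=21, P7=9, P8=10
Total waiting = 23 + 0 + 6 + 22 + 18 + 21 + 9 + 10 = 109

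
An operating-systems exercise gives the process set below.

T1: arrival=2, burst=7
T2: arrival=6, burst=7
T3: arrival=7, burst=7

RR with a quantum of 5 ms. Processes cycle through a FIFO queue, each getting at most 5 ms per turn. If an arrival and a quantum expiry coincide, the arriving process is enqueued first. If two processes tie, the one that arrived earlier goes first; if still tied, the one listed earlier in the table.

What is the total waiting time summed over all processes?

27

Gantt: | idle 0-2 | T1 2-7 | T2 7-12 | T3 12-17 | T1 17-19 | T2 19-21 | T3 21-23 |
Completion: T1=19  T2=21  T3=23
Turnaround (C−A): T1=17  T2=15  T3=16
Waiting = turnaround − burst: T1=10, T2=8, T3=9
Total waiting = 10 + 8 + 9 = 27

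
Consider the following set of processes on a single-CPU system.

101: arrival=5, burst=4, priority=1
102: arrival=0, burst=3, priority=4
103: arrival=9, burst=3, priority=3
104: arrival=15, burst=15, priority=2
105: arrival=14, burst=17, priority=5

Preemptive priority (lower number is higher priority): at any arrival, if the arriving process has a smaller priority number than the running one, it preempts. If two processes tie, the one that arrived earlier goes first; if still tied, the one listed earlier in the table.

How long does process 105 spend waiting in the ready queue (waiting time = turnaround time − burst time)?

Timeline: | 102 0-3 | idle 3-5 | 101 5-9 | 103 9-12 | idle 12-14 | 105 14-15 | 104 15-30 | 105 30-46 |
Completion: 101=9  102=3  103=12  104=30  105=46
Waiting(105) = turnaround − burst = 32 − 17 = 15

15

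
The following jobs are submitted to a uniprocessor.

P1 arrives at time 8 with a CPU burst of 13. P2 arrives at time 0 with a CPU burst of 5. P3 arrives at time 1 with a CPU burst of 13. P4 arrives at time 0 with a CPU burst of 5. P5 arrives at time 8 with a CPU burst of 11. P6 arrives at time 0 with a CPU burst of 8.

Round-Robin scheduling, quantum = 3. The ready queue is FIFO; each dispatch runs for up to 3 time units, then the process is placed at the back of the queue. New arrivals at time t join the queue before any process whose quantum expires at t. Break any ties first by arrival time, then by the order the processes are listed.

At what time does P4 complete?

16

Timeline: | P2 0-3 | P4 3-6 | P6 6-9 | P3 9-12 | P2 12-14 | P4 14-16 | P1 16-19 | P5 19-22 | P6 22-25 | P3 25-28 | P1 28-31 | P5 31-34 | P6 34-36 | P3 36-39 | P1 39-42 | P5 42-45 | P3 45-48 | P1 48-51 | P5 51-53 | P3 53-54 | P1 54-55 |
Completion: P1=55  P2=14  P3=54  P4=16  P5=53  P6=36
Turnaround (C−A): P1=47  P2=14  P3=53  P4=16  P5=45  P6=36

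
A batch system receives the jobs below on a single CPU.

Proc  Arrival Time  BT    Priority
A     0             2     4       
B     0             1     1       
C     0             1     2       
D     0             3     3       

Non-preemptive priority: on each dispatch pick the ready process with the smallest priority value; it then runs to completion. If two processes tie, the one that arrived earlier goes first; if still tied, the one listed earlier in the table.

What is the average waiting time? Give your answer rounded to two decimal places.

Gantt: | B 0-1 | C 1-2 | D 2-5 | A 5-7 |
Completion: A=7  B=1  C=2  D=5
Turnaround (C−A): A=7  B=1  C=2  D=5
Waiting times: A=5, B=0, C=1, D=2
Average waiting = (5+0+1+2) / 4 = 8/4 = 2.00

2.00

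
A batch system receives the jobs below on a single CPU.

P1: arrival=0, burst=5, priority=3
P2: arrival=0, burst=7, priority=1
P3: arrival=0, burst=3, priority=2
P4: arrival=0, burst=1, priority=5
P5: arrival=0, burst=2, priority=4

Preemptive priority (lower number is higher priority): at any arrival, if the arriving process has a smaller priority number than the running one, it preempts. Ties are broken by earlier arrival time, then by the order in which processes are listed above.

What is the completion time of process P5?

Schedule: | P2 0-7 | P3 7-10 | P1 10-15 | P5 15-17 | P4 17-18 |
Completion: P1=15  P2=7  P3=10  P4=18  P5=17

17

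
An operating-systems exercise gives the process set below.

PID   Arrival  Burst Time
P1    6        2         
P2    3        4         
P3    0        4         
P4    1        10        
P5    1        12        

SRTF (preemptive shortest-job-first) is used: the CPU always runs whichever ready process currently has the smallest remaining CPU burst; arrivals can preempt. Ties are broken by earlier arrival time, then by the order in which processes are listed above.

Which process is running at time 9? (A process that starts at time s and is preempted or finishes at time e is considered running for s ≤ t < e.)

Timeline: | P3 0-4 | P2 4-8 | P1 8-10 | P4 10-20 | P5 20-32 |
Completion: P1=10  P2=8  P3=4  P4=20  P5=32
Turnaround (C−A): P1=4  P2=5  P3=4  P4=19  P5=31

P1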